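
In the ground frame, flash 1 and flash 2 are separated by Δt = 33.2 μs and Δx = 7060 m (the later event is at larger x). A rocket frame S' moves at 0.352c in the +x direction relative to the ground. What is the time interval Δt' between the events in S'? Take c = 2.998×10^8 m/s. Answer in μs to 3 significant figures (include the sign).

γ = 1/√(1 − 0.352²) = 1.0684
Δt' = γ(Δt − vΔx/c²) = 1.0684 × (33.2 μs − 0.352×7060 m / (2.998×10^8 m/s))
= 1.0684 × (24.911 μs) = 26.6 μs

Δt' ≈ 26.6 μs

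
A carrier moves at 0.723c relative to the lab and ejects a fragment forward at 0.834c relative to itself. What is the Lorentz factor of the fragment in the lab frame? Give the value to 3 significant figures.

u_lab = (0.834 + 0.723)/(1 + 0.834×0.723) = 1.557/1.60298 = 0.971315
γ = 1/√(1 − 0.971315²) = 4.21

γ ≈ 4.21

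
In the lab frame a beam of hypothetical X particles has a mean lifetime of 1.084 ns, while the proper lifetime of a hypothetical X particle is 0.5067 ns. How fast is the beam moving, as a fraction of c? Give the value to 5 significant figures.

γ = Δt/τ₀ = 1.084/0.5067 = 2.139333
β = √(1 − 1/γ²) = √(1 − 1/2.139333²) = 0.88403

β ≈ 0.88403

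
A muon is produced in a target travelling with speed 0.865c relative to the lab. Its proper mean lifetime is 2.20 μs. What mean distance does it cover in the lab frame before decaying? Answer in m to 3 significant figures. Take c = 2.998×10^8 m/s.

d ≈ 1140 m

γ = 1/√(1 − 0.865²) = 1.9929
Dilated lifetime: Δt = γτ₀ = 1.9929 × 2.20 μs = 4.3845 μs
d = vΔt = 0.865c × 4.3845 μs = 2.5933×10^8 m/s × 4.3845×10^-6 s = 1140 m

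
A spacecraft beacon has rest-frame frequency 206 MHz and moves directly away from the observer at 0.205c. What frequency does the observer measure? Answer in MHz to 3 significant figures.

Relativistic Doppler: f_obs = f_src √((1−β)/(1+β))
= 206 × √(0.79500/1.2050) = 206 × 0.81225 = 167 MHz

f_obs ≈ 167 MHz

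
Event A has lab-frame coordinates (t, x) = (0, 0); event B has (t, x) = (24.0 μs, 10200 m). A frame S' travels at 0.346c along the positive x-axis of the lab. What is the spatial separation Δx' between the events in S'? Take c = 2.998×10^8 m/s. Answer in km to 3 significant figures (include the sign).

γ = 1/√(1 − 0.346²) = 1.0658
Δx' = γ(Δx − vΔt) = 1.0658 × (10200 m − 0.346×(2.998×10^8 m/s)×24.0×10^-6 s)
= 1.0658 × (7710.5 m) = 8.22 km

Δx' ≈ 8.22 km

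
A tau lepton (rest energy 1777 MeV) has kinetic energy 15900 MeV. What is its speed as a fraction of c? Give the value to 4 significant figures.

γ = 1 + K/(m₀c²) = 1 + 15900/1777 = 9.94766
β = √(1 − 1/γ²) = 0.9949

β ≈ 0.9949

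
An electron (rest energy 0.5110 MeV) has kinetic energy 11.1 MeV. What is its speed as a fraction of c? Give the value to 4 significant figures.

γ = 1 + K/(m₀c²) = 1 + 11.1/0.5110 = 22.7221
β = √(1 − 1/γ²) = 0.9990

β ≈ 0.9990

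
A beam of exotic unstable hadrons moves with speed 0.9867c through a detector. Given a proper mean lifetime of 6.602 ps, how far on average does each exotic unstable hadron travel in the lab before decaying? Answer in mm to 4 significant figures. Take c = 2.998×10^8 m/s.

γ = 1/√(1 − 0.9867²) = 6.15188
Dilated lifetime: Δt = γτ₀ = 6.15188 × 6.602 ps = 40.6147 ps
d = vΔt = 0.9867c × 40.6147 ps = 2.95813×10^8 m/s × 4.06147×10^-11 s = 12.01 mm

d ≈ 12.01 mm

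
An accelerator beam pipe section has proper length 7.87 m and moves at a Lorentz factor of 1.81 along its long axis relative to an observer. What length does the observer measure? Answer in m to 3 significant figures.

L ≈ 4.35 m

γ = 1.81 (given)
Length contraction: L = L₀/γ = 7.87/1.81 = 4.35 m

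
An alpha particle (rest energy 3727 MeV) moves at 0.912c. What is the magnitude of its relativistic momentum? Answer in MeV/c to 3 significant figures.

γ = 1/√(1 − 0.912²) = 2.4379
p = γβm₀c = 2.4379 × 0.912 × 3727 MeV/c = 8290 MeV/c

p ≈ 8290 MeV/c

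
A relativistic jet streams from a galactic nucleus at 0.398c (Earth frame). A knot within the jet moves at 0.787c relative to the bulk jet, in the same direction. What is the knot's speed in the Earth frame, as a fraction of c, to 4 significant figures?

Relativistic velocity addition: u = (u' + v)/(1 + u'v/c²)
= (0.787 + 0.398)/(1 + 0.787×0.398) = 1.185/1.31323 = 0.9024

u ≈ 0.9024c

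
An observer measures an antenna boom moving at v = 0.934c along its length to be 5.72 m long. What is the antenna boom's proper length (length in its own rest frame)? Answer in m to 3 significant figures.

γ = 1/√(1 − 0.934²) = 2.7990
L₀ = γL = 2.7990 × 5.72 = 16.0 m

L₀ ≈ 16.0 m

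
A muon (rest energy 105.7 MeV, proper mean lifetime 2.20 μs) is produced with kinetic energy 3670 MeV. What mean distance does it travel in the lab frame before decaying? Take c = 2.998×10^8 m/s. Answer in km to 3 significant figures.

d ≈ 23.6 km

γ = 1 + K/(m₀c²) = 1 + 3670/105.7 = 35.721
β = √(1 − 1/γ²) = 0.99961
Dilated lifetime: γτ₀ = 35.721 × 2.20 μs = 78.586 μs
d = βc·γτ₀ = 0.99961 × (2.998×10^8 m/s) × 7.8586×10^-5 s = 23.6 km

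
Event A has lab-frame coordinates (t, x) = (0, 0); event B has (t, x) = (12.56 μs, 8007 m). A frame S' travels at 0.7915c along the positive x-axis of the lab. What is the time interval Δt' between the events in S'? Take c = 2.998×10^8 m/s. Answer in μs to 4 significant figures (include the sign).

Δt' ≈ -14.04 μs

γ = 1/√(1 − 0.7915²) = 1.63621
Δt' = γ(Δt − vΔx/c²) = 1.63621 × (12.56 μs − 0.7915×8007 m / (2.998×10^8 m/s))
= 1.63621 × (-8.57923 μs) = -14.04 μs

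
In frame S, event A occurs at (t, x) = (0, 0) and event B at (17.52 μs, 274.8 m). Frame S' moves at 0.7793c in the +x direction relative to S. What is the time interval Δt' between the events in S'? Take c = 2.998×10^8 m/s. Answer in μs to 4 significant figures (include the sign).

γ = 1/√(1 − 0.7793²) = 1.59578
Δt' = γ(Δt − vΔx/c²) = 1.59578 × (17.52 μs − 0.7793×274.8 m / (2.998×10^8 m/s))
= 1.59578 × (16.8057 μs) = 26.82 μs

Δt' ≈ 26.82 μs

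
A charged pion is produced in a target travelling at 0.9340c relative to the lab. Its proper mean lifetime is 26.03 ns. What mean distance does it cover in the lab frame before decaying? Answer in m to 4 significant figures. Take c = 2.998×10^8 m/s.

γ = 1/√(1 − 0.9340²) = 2.79898
Dilated lifetime: Δt = γτ₀ = 2.79898 × 26.03 ns = 72.8574 ns
d = vΔt = 0.9340c × 72.8574 ns = 2.80013×10^8 m/s × 7.28574×10^-8 s = 20.40 m

d ≈ 20.40 m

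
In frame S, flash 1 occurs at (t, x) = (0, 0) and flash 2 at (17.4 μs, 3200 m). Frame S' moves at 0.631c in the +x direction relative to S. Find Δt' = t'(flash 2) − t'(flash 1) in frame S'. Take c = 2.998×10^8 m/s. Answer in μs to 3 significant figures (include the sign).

γ = 1/√(1 − 0.631²) = 1.2890
Δt' = γ(Δt − vΔx/c²) = 1.2890 × (17.4 μs − 0.631×3200 m / (2.998×10^8 m/s))
= 1.2890 × (10.665 μs) = 13.7 μs

Δt' ≈ 13.7 μs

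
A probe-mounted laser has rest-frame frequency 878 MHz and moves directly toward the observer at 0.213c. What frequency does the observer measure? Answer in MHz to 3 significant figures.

f_obs ≈ 1090 MHz

Relativistic Doppler: f_obs = f_src √((1+β)/(1−β))
= 878 × √(1.2130/0.78700) = 878 × 1.2415 = 1090 MHz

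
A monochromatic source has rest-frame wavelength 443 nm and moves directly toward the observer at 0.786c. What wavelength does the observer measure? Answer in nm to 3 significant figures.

Relativistic Doppler: λ_obs = λ_src √((1−β)/(1+β))
= 443 × √(0.21400/1.7860) = 443 × 0.34615 = 153 nm

λ_obs ≈ 153 nm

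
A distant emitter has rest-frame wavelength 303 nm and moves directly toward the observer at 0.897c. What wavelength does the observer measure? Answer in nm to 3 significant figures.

λ_obs ≈ 70.6 nm

Relativistic Doppler: λ_obs = λ_src √((1−β)/(1+β))
= 303 × √(0.10300/1.8970) = 303 × 0.23302 = 70.6 nm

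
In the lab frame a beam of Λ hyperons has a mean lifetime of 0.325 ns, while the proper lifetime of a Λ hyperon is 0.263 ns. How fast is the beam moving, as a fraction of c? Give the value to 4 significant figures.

γ = Δt/τ₀ = 0.325/0.263 = 1.23574
β = √(1 − 1/γ²) = √(1 − 1/1.23574²) = 0.5875

β ≈ 0.5875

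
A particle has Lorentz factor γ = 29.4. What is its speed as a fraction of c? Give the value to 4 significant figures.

β = √(1 − 1/γ²) = √(1 − 1/29.4²) = √(0.998843) = 0.9994

β ≈ 0.9994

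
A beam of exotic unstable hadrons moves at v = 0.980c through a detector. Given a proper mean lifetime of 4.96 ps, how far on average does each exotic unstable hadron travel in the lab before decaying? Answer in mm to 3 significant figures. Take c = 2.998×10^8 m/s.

d ≈ 7.32 mm

γ = 1/√(1 − 0.980²) = 5.0252
Dilated lifetime: Δt = γτ₀ = 5.0252 × 4.96 ps = 24.925 ps
d = vΔt = 0.980c × 24.925 ps = 2.9380×10^8 m/s × 2.4925×10^-11 s = 7.32 mm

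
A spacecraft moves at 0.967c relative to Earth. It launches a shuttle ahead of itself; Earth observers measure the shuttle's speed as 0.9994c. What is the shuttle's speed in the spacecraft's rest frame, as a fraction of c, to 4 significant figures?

u' ≈ 0.9649c

Inverse velocity addition: u' = (u − v)/(1 − uv/c²)
= (0.9994 − 0.967)/(1 − 0.9994×0.967) = 0.03240/0.0335802 = 0.9649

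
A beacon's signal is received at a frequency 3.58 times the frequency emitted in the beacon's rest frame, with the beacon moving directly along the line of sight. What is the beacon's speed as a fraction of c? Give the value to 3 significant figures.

f_obs/f_src = √((1+β)/(1−β)) = 3.58  ⇒  (1+β)/(1−β) = 12.816
β = |1 − D²|/(1 + D²) = |1 − 12.816|/(1 + 12.816) = 0.855

β ≈ 0.855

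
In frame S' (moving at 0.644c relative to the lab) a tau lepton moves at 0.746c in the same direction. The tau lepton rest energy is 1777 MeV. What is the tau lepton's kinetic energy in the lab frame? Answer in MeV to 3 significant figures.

K ≈ 3390 MeV

u_lab = (0.746 + 0.644)/(1 + 0.746×0.644) = 0.938920
γ = 1/√(1 − 0.938920²) = 2.9058
K = (γ − 1)m₀c² = (2.9058 − 1) × 1777 = 1.9058 × 1777 = 3390 MeV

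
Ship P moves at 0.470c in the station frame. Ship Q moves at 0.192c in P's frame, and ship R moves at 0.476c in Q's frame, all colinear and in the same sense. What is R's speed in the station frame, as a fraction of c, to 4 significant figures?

Compose boost 2: (0.192 + 0.470)/(1 + 0.192×0.470) = 0.6620/1.09024 = 0.607206
Compose boost 3: (0.476 + 0.607206)/(1 + 0.476×0.607206) = 1.08321/1.28903 = 0.8403

u ≈ 0.8403c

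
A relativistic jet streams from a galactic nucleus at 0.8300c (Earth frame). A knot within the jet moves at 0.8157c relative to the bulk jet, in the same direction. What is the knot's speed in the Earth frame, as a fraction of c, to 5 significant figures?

u ≈ 0.98132c

Relativistic velocity addition: u = (u' + v)/(1 + u'v/c²)
= (0.8157 + 0.8300)/(1 + 0.8157×0.8300) = 1.6457/1.677031 = 0.98132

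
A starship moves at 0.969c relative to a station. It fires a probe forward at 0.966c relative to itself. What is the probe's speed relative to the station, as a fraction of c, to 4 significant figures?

Relativistic velocity addition: u = (u' + v)/(1 + u'v/c²)
= (0.966 + 0.969)/(1 + 0.966×0.969) = 1.935/1.93605 = 0.9995

u ≈ 0.9995c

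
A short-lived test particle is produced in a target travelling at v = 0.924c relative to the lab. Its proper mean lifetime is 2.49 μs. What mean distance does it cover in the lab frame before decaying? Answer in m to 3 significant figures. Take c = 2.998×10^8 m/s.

d ≈ 1800 m

γ = 1/√(1 − 0.924²) = 2.6151
Dilated lifetime: Δt = γτ₀ = 2.6151 × 2.49 μs = 6.5116 μs
d = vΔt = 0.924c × 6.5116 μs = 2.7702×10^8 m/s × 6.5116×10^-6 s = 1800 m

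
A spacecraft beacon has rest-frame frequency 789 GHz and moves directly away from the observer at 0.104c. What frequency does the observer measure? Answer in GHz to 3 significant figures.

Relativistic Doppler: f_obs = f_src √((1−β)/(1+β))
= 789 × √(0.89600/1.1040) = 789 × 0.90089 = 711 GHz

f_obs ≈ 711 GHz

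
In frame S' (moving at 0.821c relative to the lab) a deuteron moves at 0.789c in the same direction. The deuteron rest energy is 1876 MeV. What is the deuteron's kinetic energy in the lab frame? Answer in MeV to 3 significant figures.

K ≈ 6940 MeV

u_lab = (0.789 + 0.821)/(1 + 0.789×0.821) = 0.977079
γ = 1/√(1 − 0.977079²) = 4.6975
K = (γ − 1)m₀c² = (4.6975 − 1) × 1876 = 3.6975 × 1876 = 6940 MeV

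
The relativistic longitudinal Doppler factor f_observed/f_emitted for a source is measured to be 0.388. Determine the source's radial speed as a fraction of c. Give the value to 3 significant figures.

f_obs/f_src = √((1−β)/(1+β)) = 0.388  ⇒  (1−β)/(1+β) = 0.15054
β = |1 − D²|/(1 + D²) = |1 − 0.15054|/(1 + 0.15054) = 0.738

β ≈ 0.738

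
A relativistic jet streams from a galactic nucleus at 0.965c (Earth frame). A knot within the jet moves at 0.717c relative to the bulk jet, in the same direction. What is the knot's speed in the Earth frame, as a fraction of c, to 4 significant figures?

Relativistic velocity addition: u = (u' + v)/(1 + u'v/c²)
= (0.717 + 0.965)/(1 + 0.717×0.965) = 1.682/1.69190 = 0.9941

u ≈ 0.9941c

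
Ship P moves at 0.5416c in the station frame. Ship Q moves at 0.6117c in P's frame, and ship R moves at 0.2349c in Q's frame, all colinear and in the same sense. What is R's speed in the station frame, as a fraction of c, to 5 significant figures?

Compose boost 2: (0.6117 + 0.5416)/(1 + 0.6117×0.5416) = 1.1533/1.331297 = 0.8662982
Compose boost 3: (0.2349 + 0.8662982)/(1 + 0.2349×0.8662982) = 1.101198/1.203493 = 0.91500

u ≈ 0.91500c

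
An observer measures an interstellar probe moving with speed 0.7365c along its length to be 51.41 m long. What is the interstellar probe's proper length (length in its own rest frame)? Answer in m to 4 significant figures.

L₀ ≈ 76.00 m

γ = 1/√(1 − 0.7365²) = 1.47833
L₀ = γL = 1.47833 × 51.41 = 76.00 m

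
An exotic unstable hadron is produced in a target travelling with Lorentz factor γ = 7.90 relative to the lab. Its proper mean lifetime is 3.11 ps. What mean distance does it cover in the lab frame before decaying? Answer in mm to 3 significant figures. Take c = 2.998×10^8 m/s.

d ≈ 7.31 mm

β = √(1 − 1/γ²) = √(1 − 1/7.90²) = 0.99196
Dilated lifetime: Δt = γτ₀ = 7.90 × 3.11 ps = 24.569 ps
d = vΔt = 0.99196c × 24.569 ps = 2.9739×10^8 m/s × 2.4569×10^-11 s = 7.31 mm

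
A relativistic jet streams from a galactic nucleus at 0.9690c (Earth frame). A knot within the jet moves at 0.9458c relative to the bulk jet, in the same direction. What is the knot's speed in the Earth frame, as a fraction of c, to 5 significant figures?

u ≈ 0.99912c

Relativistic velocity addition: u = (u' + v)/(1 + u'v/c²)
= (0.9458 + 0.9690)/(1 + 0.9458×0.9690) = 1.9148/1.916480 = 0.99912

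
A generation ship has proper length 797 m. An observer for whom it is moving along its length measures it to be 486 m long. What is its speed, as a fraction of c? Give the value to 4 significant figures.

γ = L₀/L = 797/486 = 1.63992
β = √(1 − 1/γ²) = 0.7926

β ≈ 0.7926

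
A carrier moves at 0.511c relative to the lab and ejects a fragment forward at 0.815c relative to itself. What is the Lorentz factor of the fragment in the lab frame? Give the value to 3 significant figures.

u_lab = (0.815 + 0.511)/(1 + 0.815×0.511) = 1.326/1.41647 = 0.936133
γ = 1/√(1 − 0.936133²) = 2.84

γ ≈ 2.84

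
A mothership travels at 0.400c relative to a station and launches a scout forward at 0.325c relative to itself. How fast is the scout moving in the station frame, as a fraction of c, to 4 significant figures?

u ≈ 0.6416c

Compose boost 2: (0.325 + 0.400)/(1 + 0.325×0.400) = 0.7250/1.13000 = 0.6416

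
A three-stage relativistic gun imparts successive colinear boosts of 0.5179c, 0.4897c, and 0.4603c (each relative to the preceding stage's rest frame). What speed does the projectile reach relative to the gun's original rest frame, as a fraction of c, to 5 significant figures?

u ≈ 0.92269c

Compose boost 2: (0.4897 + 0.5179)/(1 + 0.4897×0.5179) = 1.0076/1.253616 = 0.8037551
Compose boost 3: (0.4603 + 0.8037551)/(1 + 0.4603×0.8037551) = 1.264055/1.369968 = 0.92269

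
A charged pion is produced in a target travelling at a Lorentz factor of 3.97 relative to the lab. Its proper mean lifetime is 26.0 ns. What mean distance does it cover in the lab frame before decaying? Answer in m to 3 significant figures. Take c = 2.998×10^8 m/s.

β = √(1 − 1/γ²) = √(1 − 1/3.97²) = 0.96776
Dilated lifetime: Δt = γτ₀ = 3.97 × 26.0 ns = 103.22 ns
d = vΔt = 0.96776c × 103.22 ns = 2.9013×10^8 m/s × 1.0322×10^-7 s = 29.9 m

d ≈ 29.9 m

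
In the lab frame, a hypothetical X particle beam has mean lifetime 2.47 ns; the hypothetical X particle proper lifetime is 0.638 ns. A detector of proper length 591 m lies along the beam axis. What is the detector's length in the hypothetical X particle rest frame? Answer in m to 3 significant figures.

L ≈ 153 m

Time dilation ⇒ γ = Δt/τ₀ = 2.47/0.638 = 3.8715
Length contraction: L = L₀/γ = 591/3.8715 = 153 m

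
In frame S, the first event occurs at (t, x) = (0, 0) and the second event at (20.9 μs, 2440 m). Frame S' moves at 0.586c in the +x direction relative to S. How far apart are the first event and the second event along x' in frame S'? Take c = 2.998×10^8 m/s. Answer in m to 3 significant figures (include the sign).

Δx' ≈ -1520 m

γ = 1/√(1 − 0.586²) = 1.2341
Δx' = γ(Δx − vΔt) = 1.2341 × (2440 m − 0.586×(2.998×10^8 m/s)×20.9×10^-6 s)
= 1.2341 × (-1231.8 m) = -1520 m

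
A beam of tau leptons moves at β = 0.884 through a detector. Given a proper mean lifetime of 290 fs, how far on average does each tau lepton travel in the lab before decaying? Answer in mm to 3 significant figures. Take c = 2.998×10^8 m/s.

d ≈ 0.164 mm

γ = 1/√(1 − 0.884²) = 2.1391
Dilated lifetime: Δt = γτ₀ = 2.1391 × 290 fs = 620.34 fs
d = vΔt = 0.884c × 620.34 fs = 2.6502×10^8 m/s × 6.2034×10^-13 s = 0.164 mm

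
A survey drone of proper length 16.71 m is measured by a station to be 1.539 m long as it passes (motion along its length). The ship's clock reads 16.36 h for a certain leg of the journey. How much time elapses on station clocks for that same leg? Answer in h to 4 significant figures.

Δt ≈ 177.6 h

Length contraction ⇒ γ = L₀/L = 16.71/1.539 = 10.8577
Time dilation: Δt = γτ₀ = 10.8577 × 16.36 h = 177.6 h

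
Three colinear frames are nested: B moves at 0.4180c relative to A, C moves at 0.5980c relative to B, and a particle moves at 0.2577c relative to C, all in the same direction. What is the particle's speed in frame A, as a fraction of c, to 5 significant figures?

Compose boost 2: (0.5980 + 0.4180)/(1 + 0.5980×0.4180) = 1.0160/1.249964 = 0.8128234
Compose boost 3: (0.2577 + 0.8128234)/(1 + 0.2577×0.8128234) = 1.070523/1.209465 = 0.88512

u ≈ 0.88512c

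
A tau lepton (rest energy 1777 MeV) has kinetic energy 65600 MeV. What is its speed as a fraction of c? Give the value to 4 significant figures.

β ≈ 0.9997

γ = 1 + K/(m₀c²) = 1 + 65600/1777 = 37.9162
β = √(1 − 1/γ²) = 0.9997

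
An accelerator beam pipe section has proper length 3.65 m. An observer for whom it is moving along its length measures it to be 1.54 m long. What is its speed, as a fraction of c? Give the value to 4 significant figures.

β ≈ 0.9066

γ = L₀/L = 3.65/1.54 = 2.37013
β = √(1 − 1/γ²) = 0.9066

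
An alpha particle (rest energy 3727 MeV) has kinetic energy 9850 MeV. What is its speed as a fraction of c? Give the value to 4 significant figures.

β ≈ 0.9616

γ = 1 + K/(m₀c²) = 1 + 9850/3727 = 3.64288
β = √(1 − 1/γ²) = 0.9616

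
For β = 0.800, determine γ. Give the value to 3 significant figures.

γ ≈ 1.67

γ = 1/√(1 − β²) = 1/√(1 − 0.800²) = 1/√(0.36000) = 1.67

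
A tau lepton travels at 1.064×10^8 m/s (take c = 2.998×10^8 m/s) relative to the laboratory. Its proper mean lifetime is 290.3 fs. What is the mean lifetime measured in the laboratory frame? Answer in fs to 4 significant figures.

Δt ≈ 310.5 fs

β = v/c = 1.064×10^8 / 2.998×10^8 = 0.354903
γ = 1/√(1 − 0.354903²) = 1.06963
Time dilation: Δt = γτ₀ = 1.06963 × 290.3 fs = 310.5 fs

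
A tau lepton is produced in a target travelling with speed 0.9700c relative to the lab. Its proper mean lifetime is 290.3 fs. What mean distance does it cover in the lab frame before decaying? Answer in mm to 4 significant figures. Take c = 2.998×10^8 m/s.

d ≈ 0.3473 mm

γ = 1/√(1 − 0.9700²) = 4.11345
Dilated lifetime: Δt = γτ₀ = 4.11345 × 290.3 fs = 1194.13 fs
d = vΔt = 0.9700c × 1194.13 fs = 2.90806×10^8 m/s × 1.19413×10^-12 s = 0.3473 mm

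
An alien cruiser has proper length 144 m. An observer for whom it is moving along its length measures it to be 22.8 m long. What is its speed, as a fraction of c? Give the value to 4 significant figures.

γ = L₀/L = 144/22.8 = 6.31579
β = √(1 − 1/γ²) = 0.9874

β ≈ 0.9874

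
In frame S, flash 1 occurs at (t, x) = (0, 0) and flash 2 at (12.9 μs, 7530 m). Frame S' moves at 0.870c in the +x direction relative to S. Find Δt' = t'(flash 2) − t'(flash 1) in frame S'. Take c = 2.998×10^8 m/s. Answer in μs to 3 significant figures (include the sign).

γ = 1/√(1 − 0.870²) = 2.0282
Δt' = γ(Δt − vΔx/c²) = 2.0282 × (12.9 μs − 0.870×7530 m / (2.998×10^8 m/s))
= 2.0282 × (-8.9516 μs) = -18.2 μs

Δt' ≈ -18.2 μs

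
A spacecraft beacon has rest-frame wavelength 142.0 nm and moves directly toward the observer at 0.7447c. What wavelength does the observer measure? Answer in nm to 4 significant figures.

λ_obs ≈ 54.32 nm

Relativistic Doppler: λ_obs = λ_src √((1−β)/(1+β))
= 142.0 × √(0.255300/1.74470) = 142.0 × 0.382530 = 54.32 nm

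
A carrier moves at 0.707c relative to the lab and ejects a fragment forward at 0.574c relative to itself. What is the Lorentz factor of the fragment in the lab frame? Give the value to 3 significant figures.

γ ≈ 2.43

u_lab = (0.574 + 0.707)/(1 + 0.574×0.707) = 1.281/1.40582 = 0.911213
γ = 1/√(1 − 0.911213²) = 2.43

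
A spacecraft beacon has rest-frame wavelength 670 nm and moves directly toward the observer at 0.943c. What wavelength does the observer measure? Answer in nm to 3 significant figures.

λ_obs ≈ 115 nm

Relativistic Doppler: λ_obs = λ_src √((1−β)/(1+β))
= 670 × √(0.057000/1.9430) = 670 × 0.17128 = 115 nm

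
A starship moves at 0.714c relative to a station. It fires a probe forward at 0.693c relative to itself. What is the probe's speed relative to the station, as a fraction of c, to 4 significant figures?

Relativistic velocity addition: u = (u' + v)/(1 + u'v/c²)
= (0.693 + 0.714)/(1 + 0.693×0.714) = 1.407/1.49480 = 0.9413

u ≈ 0.9413c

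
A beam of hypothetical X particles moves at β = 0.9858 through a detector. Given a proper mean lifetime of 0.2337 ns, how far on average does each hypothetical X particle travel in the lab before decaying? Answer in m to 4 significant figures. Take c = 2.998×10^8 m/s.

d ≈ 0.4113 m

γ = 1/√(1 − 0.9858²) = 5.95509
Dilated lifetime: Δt = γτ₀ = 5.95509 × 0.2337 ns = 1.39170 ns
d = vΔt = 0.9858c × 1.39170 ns = 2.95543×10^8 m/s × 1.39170×10^-9 s = 0.4113 m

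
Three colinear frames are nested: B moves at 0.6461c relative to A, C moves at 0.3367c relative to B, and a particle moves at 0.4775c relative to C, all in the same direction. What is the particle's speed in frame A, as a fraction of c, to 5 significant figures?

u ≈ 0.92729c

Compose boost 2: (0.3367 + 0.6461)/(1 + 0.3367×0.6461) = 0.98280/1.217542 = 0.8072002
Compose boost 3: (0.4775 + 0.8072002)/(1 + 0.4775×0.8072002) = 1.284700/1.385438 = 0.92729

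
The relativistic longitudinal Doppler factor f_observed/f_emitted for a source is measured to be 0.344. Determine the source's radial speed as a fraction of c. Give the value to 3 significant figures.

β ≈ 0.788

f_obs/f_src = √((1−β)/(1+β)) = 0.344  ⇒  (1−β)/(1+β) = 0.11834
β = |1 − D²|/(1 + D²) = |1 − 0.11834|/(1 + 0.11834) = 0.788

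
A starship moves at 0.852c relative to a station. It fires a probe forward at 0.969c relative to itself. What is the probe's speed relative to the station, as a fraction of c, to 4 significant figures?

u ≈ 0.9975c

Relativistic velocity addition: u = (u' + v)/(1 + u'v/c²)
= (0.969 + 0.852)/(1 + 0.969×0.852) = 1.821/1.82559 = 0.9975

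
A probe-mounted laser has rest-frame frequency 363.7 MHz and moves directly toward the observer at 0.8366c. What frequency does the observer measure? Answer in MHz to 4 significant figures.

Relativistic Doppler: f_obs = f_src √((1+β)/(1−β))
= 363.7 × √(1.83660/0.163400) = 363.7 × 3.35260 = 1219 MHz

f_obs ≈ 1219 MHz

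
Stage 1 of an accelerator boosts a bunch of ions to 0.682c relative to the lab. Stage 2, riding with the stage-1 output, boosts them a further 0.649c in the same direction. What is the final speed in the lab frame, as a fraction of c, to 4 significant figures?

u ≈ 0.9226c

Compose boost 2: (0.649 + 0.682)/(1 + 0.649×0.682) = 1.331/1.44262 = 0.9226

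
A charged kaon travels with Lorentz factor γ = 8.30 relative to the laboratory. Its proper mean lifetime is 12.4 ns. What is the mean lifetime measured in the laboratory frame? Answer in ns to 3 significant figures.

γ = 8.30 (given)
Time dilation: Δt = γτ₀ = 8.30 × 12.4 ns = 103 ns

Δt ≈ 103 ns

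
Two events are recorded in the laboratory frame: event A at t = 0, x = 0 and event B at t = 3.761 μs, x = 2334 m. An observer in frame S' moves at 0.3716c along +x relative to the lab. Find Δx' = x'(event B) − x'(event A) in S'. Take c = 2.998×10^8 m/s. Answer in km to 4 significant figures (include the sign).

γ = 1/√(1 − 0.3716²) = 1.07713
Δx' = γ(Δx − vΔt) = 1.07713 × (2334 m − 0.3716×(2.998×10^8 m/s)×3.761×10^-6 s)
= 1.07713 × (1915.00 m) = 2.063 km

Δx' ≈ 2.063 km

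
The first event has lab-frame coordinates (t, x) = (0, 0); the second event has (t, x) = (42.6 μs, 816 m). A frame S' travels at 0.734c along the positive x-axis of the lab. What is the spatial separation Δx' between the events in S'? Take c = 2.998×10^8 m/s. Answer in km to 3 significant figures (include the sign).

Δx' ≈ -12.6 km

γ = 1/√(1 − 0.734²) = 1.4724
Δx' = γ(Δx − vΔt) = 1.4724 × (816 m − 0.734×(2.998×10^8 m/s)×42.6×10^-6 s)
= 1.4724 × (-8558.3 m) = -12.6 km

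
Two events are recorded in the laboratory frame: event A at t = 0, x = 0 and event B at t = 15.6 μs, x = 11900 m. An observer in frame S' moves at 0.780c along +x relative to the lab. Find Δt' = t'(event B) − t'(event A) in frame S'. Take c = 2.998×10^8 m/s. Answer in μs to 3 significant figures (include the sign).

γ = 1/√(1 − 0.780²) = 1.5980
Δt' = γ(Δt − vΔx/c²) = 1.5980 × (15.6 μs − 0.780×11900 m / (2.998×10^8 m/s))
= 1.5980 × (-15.361 μs) = -24.5 μs

Δt' ≈ -24.5 μs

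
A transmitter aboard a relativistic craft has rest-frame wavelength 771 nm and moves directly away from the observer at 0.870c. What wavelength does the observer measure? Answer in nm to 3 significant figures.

λ_obs ≈ 2920 nm

Relativistic Doppler: λ_obs = λ_src √((1+β)/(1−β))
= 771 × √(1.8700/0.13000) = 771 × 3.7927 = 2920 nm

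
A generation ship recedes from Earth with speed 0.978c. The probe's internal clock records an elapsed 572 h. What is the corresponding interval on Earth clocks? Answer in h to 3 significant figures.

Δt ≈ 2740 h

γ = 1/√(1 − 0.978²) = 4.7938
Time dilation: Δt = γτ₀ = 4.7938 × 572 h = 2740 h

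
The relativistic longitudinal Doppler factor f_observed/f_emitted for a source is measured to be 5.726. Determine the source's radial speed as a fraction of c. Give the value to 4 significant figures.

β ≈ 0.9408

f_obs/f_src = √((1+β)/(1−β)) = 5.726  ⇒  (1+β)/(1−β) = 32.7871
β = |1 − D²|/(1 + D²) = |1 − 32.7871|/(1 + 32.7871) = 0.9408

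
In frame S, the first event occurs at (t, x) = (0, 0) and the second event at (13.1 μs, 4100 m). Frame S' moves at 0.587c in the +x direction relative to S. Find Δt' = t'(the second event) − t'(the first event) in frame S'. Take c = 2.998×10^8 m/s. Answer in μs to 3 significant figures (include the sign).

γ = 1/√(1 − 0.587²) = 1.2352
Δt' = γ(Δt − vΔx/c²) = 1.2352 × (13.1 μs − 0.587×4100 m / (2.998×10^8 m/s))
= 1.2352 × (5.0723 μs) = 6.27 μs

Δt' ≈ 6.27 μs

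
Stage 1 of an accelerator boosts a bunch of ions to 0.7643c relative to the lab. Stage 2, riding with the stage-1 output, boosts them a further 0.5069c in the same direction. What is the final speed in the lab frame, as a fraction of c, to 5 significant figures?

Compose boost 2: (0.5069 + 0.7643)/(1 + 0.5069×0.7643) = 1.2712/1.387424 = 0.91623

u ≈ 0.91623c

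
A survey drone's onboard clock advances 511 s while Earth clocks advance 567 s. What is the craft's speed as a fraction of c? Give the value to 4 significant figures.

γ = Δt/τ₀ = 567/511 = 1.10959
β = √(1 − 1/γ²) = √(1 − 1/1.10959²) = 0.4333

β ≈ 0.4333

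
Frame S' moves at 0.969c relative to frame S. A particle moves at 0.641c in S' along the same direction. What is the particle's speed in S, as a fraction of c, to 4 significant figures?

Relativistic velocity addition: u = (u' + v)/(1 + u'v/c²)
= (0.641 + 0.969)/(1 + 0.641×0.969) = 1.610/1.62113 = 0.9931

u ≈ 0.9931c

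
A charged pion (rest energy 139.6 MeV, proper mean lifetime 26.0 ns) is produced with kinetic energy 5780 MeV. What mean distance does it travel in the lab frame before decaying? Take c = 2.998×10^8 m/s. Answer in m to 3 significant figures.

d ≈ 330 m

γ = 1 + K/(m₀c²) = 1 + 5780/139.6 = 42.404
β = √(1 − 1/γ²) = 0.99972
Dilated lifetime: γτ₀ = 42.404 × 26.0 ns = 1102.5 ns
d = βc·γτ₀ = 0.99972 × (2.998×10^8 m/s) × 1.1025×10^-6 s = 330 m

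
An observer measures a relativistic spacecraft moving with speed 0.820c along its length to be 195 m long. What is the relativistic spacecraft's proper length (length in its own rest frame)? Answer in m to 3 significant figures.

L₀ ≈ 341 m

γ = 1/√(1 − 0.820²) = 1.7471
L₀ = γL = 1.7471 × 195 = 341 m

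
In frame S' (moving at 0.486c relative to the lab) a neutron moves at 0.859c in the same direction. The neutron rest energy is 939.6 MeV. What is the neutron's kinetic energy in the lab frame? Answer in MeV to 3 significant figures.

K ≈ 2040 MeV

u_lab = (0.859 + 0.486)/(1 + 0.859×0.486) = 0.948871
γ = 1/√(1 − 0.948871²) = 3.1679
K = (γ − 1)m₀c² = (3.1679 − 1) × 939.6 = 2.1679 × 939.6 = 2040 MeV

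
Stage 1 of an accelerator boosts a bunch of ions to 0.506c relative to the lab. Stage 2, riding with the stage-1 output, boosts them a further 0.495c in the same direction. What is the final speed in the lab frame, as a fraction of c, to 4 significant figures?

u ≈ 0.8005c

Compose boost 2: (0.495 + 0.506)/(1 + 0.495×0.506) = 1.001/1.25047 = 0.8005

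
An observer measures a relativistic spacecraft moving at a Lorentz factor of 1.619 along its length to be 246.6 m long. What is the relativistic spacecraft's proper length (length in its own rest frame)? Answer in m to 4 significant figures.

L₀ ≈ 399.2 m

γ = 1.619 (given)
L₀ = γL = 1.619 × 246.6 = 399.2 m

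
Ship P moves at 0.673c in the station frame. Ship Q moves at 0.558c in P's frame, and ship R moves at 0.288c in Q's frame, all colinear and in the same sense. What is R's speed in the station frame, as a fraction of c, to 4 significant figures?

u ≈ 0.9405c

Compose boost 2: (0.558 + 0.673)/(1 + 0.558×0.673) = 1.231/1.37553 = 0.894925
Compose boost 3: (0.288 + 0.894925)/(1 + 0.288×0.894925) = 1.18293/1.25774 = 0.9405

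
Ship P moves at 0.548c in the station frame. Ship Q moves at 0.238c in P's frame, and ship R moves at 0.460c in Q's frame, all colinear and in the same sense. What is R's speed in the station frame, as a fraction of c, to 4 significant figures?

u ≈ 0.8753c

Compose boost 2: (0.238 + 0.548)/(1 + 0.238×0.548) = 0.7860/1.13042 = 0.695314
Compose boost 3: (0.460 + 0.695314)/(1 + 0.460×0.695314) = 1.15531/1.31984 = 0.8753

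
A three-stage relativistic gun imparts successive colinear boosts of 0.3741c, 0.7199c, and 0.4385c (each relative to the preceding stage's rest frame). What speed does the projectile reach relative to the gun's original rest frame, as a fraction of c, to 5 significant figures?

Compose boost 2: (0.7199 + 0.3741)/(1 + 0.7199×0.3741) = 1.0940/1.269315 = 0.8618825
Compose boost 3: (0.4385 + 0.8618825)/(1 + 0.4385×0.8618825) = 1.300382/1.377935 = 0.94372

u ≈ 0.94372c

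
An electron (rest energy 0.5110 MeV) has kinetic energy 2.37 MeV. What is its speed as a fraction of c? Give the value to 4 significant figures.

β ≈ 0.9841

γ = 1 + K/(m₀c²) = 1 + 2.37/0.5110 = 5.63796
β = √(1 − 1/γ²) = 0.9841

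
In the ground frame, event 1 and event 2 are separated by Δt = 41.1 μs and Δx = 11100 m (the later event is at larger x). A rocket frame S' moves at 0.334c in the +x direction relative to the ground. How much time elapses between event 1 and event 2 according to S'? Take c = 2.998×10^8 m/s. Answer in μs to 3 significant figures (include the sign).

γ = 1/√(1 − 0.334²) = 1.0609
Δt' = γ(Δt − vΔx/c²) = 1.0609 × (41.1 μs − 0.334×11100 m / (2.998×10^8 m/s))
= 1.0609 × (28.734 μs) = 30.5 μs

Δt' ≈ 30.5 μs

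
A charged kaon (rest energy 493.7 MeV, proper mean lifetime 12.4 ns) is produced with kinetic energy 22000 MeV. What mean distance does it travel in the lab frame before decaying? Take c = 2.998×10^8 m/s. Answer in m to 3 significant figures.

γ = 1 + K/(m₀c²) = 1 + 22000/493.7 = 45.561
β = √(1 − 1/γ²) = 0.99976
Dilated lifetime: γτ₀ = 45.561 × 12.4 ns = 564.96 ns
d = βc·γτ₀ = 0.99976 × (2.998×10^8 m/s) × 5.6496×10^-7 s = 169 m

d ≈ 169 m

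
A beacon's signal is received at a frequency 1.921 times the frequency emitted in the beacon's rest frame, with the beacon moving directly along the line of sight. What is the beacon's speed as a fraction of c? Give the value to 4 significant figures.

β ≈ 0.5736

f_obs/f_src = √((1+β)/(1−β)) = 1.921  ⇒  (1+β)/(1−β) = 3.69024
β = |1 − D²|/(1 + D²) = |1 − 3.69024|/(1 + 3.69024) = 0.5736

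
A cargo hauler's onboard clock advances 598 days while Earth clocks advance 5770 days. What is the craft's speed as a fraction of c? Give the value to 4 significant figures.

γ = Δt/τ₀ = 5770/598 = 9.64883
β = √(1 − 1/γ²) = √(1 − 1/9.64883²) = 0.9946

β ≈ 0.9946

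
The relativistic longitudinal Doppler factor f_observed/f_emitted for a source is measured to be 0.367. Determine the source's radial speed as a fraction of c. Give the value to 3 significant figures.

f_obs/f_src = √((1−β)/(1+β)) = 0.367  ⇒  (1−β)/(1+β) = 0.13469
β = |1 − D²|/(1 + D²) = |1 − 0.13469|/(1 + 0.13469) = 0.763

β ≈ 0.763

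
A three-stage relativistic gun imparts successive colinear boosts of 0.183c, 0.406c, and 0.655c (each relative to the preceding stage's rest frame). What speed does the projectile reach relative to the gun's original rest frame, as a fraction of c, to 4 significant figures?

Compose boost 2: (0.406 + 0.183)/(1 + 0.406×0.183) = 0.5890/1.07430 = 0.548265
Compose boost 3: (0.655 + 0.548265)/(1 + 0.655×0.548265) = 1.20327/1.35911 = 0.8853

u ≈ 0.8853c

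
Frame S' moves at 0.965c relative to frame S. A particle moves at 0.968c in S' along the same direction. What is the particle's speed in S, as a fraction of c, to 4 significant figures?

u ≈ 0.9994c

Relativistic velocity addition: u = (u' + v)/(1 + u'v/c²)
= (0.968 + 0.965)/(1 + 0.968×0.965) = 1.933/1.93412 = 0.9994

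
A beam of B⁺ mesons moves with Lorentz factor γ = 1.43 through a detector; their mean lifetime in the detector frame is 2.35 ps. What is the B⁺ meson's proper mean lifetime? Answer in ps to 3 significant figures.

γ = 1.43 (given)
Proper time: τ₀ = Δt/γ = 2.35/1.43 = 1.64 ps

τ₀ ≈ 1.64 ps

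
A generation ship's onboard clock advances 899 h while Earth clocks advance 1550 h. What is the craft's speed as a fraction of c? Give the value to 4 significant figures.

γ = Δt/τ₀ = 1550/899 = 1.72414
β = √(1 − 1/γ²) = √(1 − 1/1.72414²) = 0.8146

β ≈ 0.8146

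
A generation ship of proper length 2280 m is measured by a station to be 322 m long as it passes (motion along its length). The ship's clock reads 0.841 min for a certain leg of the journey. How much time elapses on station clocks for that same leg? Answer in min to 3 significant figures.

Length contraction ⇒ γ = L₀/L = 2280/322 = 7.0807
Time dilation: Δt = γτ₀ = 7.0807 × 0.841 min = 5.95 min

Δt ≈ 5.95 min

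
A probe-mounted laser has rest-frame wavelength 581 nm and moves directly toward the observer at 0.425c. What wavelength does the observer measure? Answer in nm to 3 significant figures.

λ_obs ≈ 369 nm

Relativistic Doppler: λ_obs = λ_src √((1−β)/(1+β))
= 581 × √(0.57500/1.4250) = 581 × 0.63522 = 369 nm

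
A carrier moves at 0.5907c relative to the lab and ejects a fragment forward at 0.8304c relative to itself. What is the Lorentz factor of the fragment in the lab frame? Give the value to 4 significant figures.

u_lab = (0.8304 + 0.5907)/(1 + 0.8304×0.5907) = 1.4211/1.490517 = 0.9534274
γ = 1/√(1 − 0.9534274²) = 3.315

γ ≈ 3.315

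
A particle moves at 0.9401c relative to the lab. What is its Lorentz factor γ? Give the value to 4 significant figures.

γ ≈ 2.933

γ = 1/√(1 − β²) = 1/√(1 − 0.9401²) = 1/√(0.116212) = 2.933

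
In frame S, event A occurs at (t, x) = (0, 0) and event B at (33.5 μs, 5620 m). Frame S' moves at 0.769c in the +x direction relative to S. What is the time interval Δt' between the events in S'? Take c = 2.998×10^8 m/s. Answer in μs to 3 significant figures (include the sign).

Δt' ≈ 29.9 μs

γ = 1/√(1 − 0.769²) = 1.5643
Δt' = γ(Δt − vΔx/c²) = 1.5643 × (33.5 μs − 0.769×5620 m / (2.998×10^8 m/s))
= 1.5643 × (19.084 μs) = 29.9 μs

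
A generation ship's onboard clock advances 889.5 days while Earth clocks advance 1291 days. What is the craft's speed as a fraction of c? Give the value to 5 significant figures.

β ≈ 0.72476

γ = Δt/τ₀ = 1291/889.5 = 1.451377
β = √(1 − 1/γ²) = √(1 − 1/1.451377²) = 0.72476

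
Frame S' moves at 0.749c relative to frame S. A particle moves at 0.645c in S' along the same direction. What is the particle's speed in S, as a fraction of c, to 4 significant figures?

Relativistic velocity addition: u = (u' + v)/(1 + u'v/c²)
= (0.645 + 0.749)/(1 + 0.645×0.749) = 1.394/1.48311 = 0.9399

u ≈ 0.9399c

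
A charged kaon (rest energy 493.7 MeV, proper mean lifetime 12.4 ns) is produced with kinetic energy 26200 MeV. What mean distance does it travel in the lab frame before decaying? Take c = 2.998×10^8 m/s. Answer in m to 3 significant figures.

γ = 1 + K/(m₀c²) = 1 + 26200/493.7 = 54.069
β = √(1 − 1/γ²) = 0.99983
Dilated lifetime: γτ₀ = 54.069 × 12.4 ns = 670.45 ns
d = βc·γτ₀ = 0.99983 × (2.998×10^8 m/s) × 6.7045×10^-7 s = 201 m

d ≈ 201 m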